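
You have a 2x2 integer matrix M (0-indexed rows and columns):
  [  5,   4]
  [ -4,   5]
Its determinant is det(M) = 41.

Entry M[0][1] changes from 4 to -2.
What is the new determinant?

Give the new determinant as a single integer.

det is linear in row 0: changing M[0][1] by delta changes det by delta * cofactor(0,1).
Cofactor C_01 = (-1)^(0+1) * minor(0,1) = 4
Entry delta = -2 - 4 = -6
Det delta = -6 * 4 = -24
New det = 41 + -24 = 17

Answer: 17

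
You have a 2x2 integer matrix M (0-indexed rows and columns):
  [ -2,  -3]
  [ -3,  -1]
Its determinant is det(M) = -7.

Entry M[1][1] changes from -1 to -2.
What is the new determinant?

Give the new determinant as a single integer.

det is linear in row 1: changing M[1][1] by delta changes det by delta * cofactor(1,1).
Cofactor C_11 = (-1)^(1+1) * minor(1,1) = -2
Entry delta = -2 - -1 = -1
Det delta = -1 * -2 = 2
New det = -7 + 2 = -5

Answer: -5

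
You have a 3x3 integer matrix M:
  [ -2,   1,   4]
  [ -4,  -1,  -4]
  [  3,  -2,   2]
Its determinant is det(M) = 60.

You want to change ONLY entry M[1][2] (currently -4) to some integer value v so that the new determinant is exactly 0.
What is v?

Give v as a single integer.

Answer: 56

Derivation:
det is linear in entry M[1][2]: det = old_det + (v - -4) * C_12
Cofactor C_12 = -1
Want det = 0: 60 + (v - -4) * -1 = 0
  (v - -4) = -60 / -1 = 60
  v = -4 + (60) = 56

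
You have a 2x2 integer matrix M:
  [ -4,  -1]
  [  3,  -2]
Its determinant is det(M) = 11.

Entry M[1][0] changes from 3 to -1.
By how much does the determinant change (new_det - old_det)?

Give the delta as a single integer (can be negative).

Cofactor C_10 = 1
Entry delta = -1 - 3 = -4
Det delta = entry_delta * cofactor = -4 * 1 = -4

Answer: -4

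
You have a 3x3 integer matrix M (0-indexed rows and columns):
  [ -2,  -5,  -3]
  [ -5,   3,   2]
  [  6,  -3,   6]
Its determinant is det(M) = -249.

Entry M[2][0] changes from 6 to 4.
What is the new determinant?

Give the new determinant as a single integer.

Answer: -247

Derivation:
det is linear in row 2: changing M[2][0] by delta changes det by delta * cofactor(2,0).
Cofactor C_20 = (-1)^(2+0) * minor(2,0) = -1
Entry delta = 4 - 6 = -2
Det delta = -2 * -1 = 2
New det = -249 + 2 = -247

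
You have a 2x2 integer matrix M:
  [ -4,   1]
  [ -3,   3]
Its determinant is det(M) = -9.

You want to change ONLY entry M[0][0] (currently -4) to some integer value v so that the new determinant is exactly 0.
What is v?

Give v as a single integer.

Answer: -1

Derivation:
det is linear in entry M[0][0]: det = old_det + (v - -4) * C_00
Cofactor C_00 = 3
Want det = 0: -9 + (v - -4) * 3 = 0
  (v - -4) = 9 / 3 = 3
  v = -4 + (3) = -1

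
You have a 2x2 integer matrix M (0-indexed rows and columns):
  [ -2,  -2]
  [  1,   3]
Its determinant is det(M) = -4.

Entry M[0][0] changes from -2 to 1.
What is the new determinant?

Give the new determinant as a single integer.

det is linear in row 0: changing M[0][0] by delta changes det by delta * cofactor(0,0).
Cofactor C_00 = (-1)^(0+0) * minor(0,0) = 3
Entry delta = 1 - -2 = 3
Det delta = 3 * 3 = 9
New det = -4 + 9 = 5

Answer: 5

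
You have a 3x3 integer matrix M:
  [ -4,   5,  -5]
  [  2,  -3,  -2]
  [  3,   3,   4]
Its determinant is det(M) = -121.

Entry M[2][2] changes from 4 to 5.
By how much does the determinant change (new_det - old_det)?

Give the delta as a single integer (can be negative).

Cofactor C_22 = 2
Entry delta = 5 - 4 = 1
Det delta = entry_delta * cofactor = 1 * 2 = 2

Answer: 2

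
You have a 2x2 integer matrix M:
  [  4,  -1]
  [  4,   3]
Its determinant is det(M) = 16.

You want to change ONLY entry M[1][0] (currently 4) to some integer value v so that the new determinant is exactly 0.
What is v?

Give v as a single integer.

det is linear in entry M[1][0]: det = old_det + (v - 4) * C_10
Cofactor C_10 = 1
Want det = 0: 16 + (v - 4) * 1 = 0
  (v - 4) = -16 / 1 = -16
  v = 4 + (-16) = -12

Answer: -12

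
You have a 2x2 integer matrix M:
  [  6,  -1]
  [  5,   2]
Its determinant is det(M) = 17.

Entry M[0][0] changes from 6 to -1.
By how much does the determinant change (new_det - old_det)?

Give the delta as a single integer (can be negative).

Cofactor C_00 = 2
Entry delta = -1 - 6 = -7
Det delta = entry_delta * cofactor = -7 * 2 = -14

Answer: -14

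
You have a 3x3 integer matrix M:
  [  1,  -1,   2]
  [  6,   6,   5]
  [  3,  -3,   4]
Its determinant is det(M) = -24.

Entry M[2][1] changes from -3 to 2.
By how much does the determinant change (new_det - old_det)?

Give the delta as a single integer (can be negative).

Answer: 35

Derivation:
Cofactor C_21 = 7
Entry delta = 2 - -3 = 5
Det delta = entry_delta * cofactor = 5 * 7 = 35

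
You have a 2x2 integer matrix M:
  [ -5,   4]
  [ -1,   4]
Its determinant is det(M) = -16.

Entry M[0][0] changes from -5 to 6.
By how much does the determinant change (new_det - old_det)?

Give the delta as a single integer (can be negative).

Answer: 44

Derivation:
Cofactor C_00 = 4
Entry delta = 6 - -5 = 11
Det delta = entry_delta * cofactor = 11 * 4 = 44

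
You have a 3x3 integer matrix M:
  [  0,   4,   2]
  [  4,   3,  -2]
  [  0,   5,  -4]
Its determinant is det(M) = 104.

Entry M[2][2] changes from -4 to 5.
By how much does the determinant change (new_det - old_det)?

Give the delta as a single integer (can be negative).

Cofactor C_22 = -16
Entry delta = 5 - -4 = 9
Det delta = entry_delta * cofactor = 9 * -16 = -144

Answer: -144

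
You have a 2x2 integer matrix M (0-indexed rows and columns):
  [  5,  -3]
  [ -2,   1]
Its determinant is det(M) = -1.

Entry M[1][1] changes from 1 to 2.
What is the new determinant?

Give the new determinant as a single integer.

Answer: 4

Derivation:
det is linear in row 1: changing M[1][1] by delta changes det by delta * cofactor(1,1).
Cofactor C_11 = (-1)^(1+1) * minor(1,1) = 5
Entry delta = 2 - 1 = 1
Det delta = 1 * 5 = 5
New det = -1 + 5 = 4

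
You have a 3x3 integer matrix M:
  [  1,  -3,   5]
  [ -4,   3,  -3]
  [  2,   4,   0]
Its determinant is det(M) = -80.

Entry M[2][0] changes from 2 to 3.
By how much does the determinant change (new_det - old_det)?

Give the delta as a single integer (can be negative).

Answer: -6

Derivation:
Cofactor C_20 = -6
Entry delta = 3 - 2 = 1
Det delta = entry_delta * cofactor = 1 * -6 = -6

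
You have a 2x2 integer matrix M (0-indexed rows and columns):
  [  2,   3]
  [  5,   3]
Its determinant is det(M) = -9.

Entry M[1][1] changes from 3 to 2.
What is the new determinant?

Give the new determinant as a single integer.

det is linear in row 1: changing M[1][1] by delta changes det by delta * cofactor(1,1).
Cofactor C_11 = (-1)^(1+1) * minor(1,1) = 2
Entry delta = 2 - 3 = -1
Det delta = -1 * 2 = -2
New det = -9 + -2 = -11

Answer: -11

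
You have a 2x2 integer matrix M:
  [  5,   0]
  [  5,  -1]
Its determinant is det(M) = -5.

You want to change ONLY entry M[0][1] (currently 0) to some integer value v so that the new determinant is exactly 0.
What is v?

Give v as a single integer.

Answer: -1

Derivation:
det is linear in entry M[0][1]: det = old_det + (v - 0) * C_01
Cofactor C_01 = -5
Want det = 0: -5 + (v - 0) * -5 = 0
  (v - 0) = 5 / -5 = -1
  v = 0 + (-1) = -1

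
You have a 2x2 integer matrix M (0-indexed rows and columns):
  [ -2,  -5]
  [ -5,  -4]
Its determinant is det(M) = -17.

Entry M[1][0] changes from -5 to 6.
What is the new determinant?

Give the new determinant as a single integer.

det is linear in row 1: changing M[1][0] by delta changes det by delta * cofactor(1,0).
Cofactor C_10 = (-1)^(1+0) * minor(1,0) = 5
Entry delta = 6 - -5 = 11
Det delta = 11 * 5 = 55
New det = -17 + 55 = 38

Answer: 38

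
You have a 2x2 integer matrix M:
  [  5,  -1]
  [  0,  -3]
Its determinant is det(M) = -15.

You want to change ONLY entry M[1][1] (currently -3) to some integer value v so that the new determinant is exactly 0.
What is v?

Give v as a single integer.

Answer: 0

Derivation:
det is linear in entry M[1][1]: det = old_det + (v - -3) * C_11
Cofactor C_11 = 5
Want det = 0: -15 + (v - -3) * 5 = 0
  (v - -3) = 15 / 5 = 3
  v = -3 + (3) = 0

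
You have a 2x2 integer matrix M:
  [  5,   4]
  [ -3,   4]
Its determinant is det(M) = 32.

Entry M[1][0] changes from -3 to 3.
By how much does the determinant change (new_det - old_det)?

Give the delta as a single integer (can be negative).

Cofactor C_10 = -4
Entry delta = 3 - -3 = 6
Det delta = entry_delta * cofactor = 6 * -4 = -24

Answer: -24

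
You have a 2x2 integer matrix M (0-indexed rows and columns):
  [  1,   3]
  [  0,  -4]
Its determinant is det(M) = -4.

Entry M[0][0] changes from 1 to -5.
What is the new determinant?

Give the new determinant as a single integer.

det is linear in row 0: changing M[0][0] by delta changes det by delta * cofactor(0,0).
Cofactor C_00 = (-1)^(0+0) * minor(0,0) = -4
Entry delta = -5 - 1 = -6
Det delta = -6 * -4 = 24
New det = -4 + 24 = 20

Answer: 20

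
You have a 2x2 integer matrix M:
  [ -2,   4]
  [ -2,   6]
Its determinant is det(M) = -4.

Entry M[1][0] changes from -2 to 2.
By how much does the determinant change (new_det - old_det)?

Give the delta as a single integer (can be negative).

Cofactor C_10 = -4
Entry delta = 2 - -2 = 4
Det delta = entry_delta * cofactor = 4 * -4 = -16

Answer: -16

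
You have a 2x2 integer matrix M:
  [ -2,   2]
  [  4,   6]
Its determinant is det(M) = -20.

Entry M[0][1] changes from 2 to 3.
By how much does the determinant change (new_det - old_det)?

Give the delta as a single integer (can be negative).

Cofactor C_01 = -4
Entry delta = 3 - 2 = 1
Det delta = entry_delta * cofactor = 1 * -4 = -4

Answer: -4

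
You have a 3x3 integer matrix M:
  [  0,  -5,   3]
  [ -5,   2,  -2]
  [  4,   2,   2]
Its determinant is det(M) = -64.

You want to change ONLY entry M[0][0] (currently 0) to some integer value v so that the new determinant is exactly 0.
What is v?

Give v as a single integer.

Answer: 8

Derivation:
det is linear in entry M[0][0]: det = old_det + (v - 0) * C_00
Cofactor C_00 = 8
Want det = 0: -64 + (v - 0) * 8 = 0
  (v - 0) = 64 / 8 = 8
  v = 0 + (8) = 8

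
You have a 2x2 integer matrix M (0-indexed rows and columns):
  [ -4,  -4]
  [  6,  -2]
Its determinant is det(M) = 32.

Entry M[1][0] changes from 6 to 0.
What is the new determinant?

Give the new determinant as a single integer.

det is linear in row 1: changing M[1][0] by delta changes det by delta * cofactor(1,0).
Cofactor C_10 = (-1)^(1+0) * minor(1,0) = 4
Entry delta = 0 - 6 = -6
Det delta = -6 * 4 = -24
New det = 32 + -24 = 8

Answer: 8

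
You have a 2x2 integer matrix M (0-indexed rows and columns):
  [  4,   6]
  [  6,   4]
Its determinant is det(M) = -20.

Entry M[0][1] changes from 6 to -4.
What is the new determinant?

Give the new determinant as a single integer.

Answer: 40

Derivation:
det is linear in row 0: changing M[0][1] by delta changes det by delta * cofactor(0,1).
Cofactor C_01 = (-1)^(0+1) * minor(0,1) = -6
Entry delta = -4 - 6 = -10
Det delta = -10 * -6 = 60
New det = -20 + 60 = 40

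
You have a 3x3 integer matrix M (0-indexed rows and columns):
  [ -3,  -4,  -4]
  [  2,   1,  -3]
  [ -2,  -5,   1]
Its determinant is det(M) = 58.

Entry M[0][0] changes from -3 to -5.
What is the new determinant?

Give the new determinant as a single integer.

det is linear in row 0: changing M[0][0] by delta changes det by delta * cofactor(0,0).
Cofactor C_00 = (-1)^(0+0) * minor(0,0) = -14
Entry delta = -5 - -3 = -2
Det delta = -2 * -14 = 28
New det = 58 + 28 = 86

Answer: 86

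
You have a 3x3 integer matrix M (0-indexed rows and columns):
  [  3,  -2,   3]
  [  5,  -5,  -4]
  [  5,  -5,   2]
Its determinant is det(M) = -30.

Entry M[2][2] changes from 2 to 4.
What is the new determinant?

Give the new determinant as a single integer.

Answer: -40

Derivation:
det is linear in row 2: changing M[2][2] by delta changes det by delta * cofactor(2,2).
Cofactor C_22 = (-1)^(2+2) * minor(2,2) = -5
Entry delta = 4 - 2 = 2
Det delta = 2 * -5 = -10
New det = -30 + -10 = -40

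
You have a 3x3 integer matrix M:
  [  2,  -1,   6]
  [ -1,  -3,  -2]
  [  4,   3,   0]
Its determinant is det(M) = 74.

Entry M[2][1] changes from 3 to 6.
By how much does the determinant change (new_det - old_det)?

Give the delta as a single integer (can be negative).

Cofactor C_21 = -2
Entry delta = 6 - 3 = 3
Det delta = entry_delta * cofactor = 3 * -2 = -6

Answer: -6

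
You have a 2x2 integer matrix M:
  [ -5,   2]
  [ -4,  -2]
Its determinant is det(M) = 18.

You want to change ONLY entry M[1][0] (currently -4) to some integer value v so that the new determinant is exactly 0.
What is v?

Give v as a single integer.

Answer: 5

Derivation:
det is linear in entry M[1][0]: det = old_det + (v - -4) * C_10
Cofactor C_10 = -2
Want det = 0: 18 + (v - -4) * -2 = 0
  (v - -4) = -18 / -2 = 9
  v = -4 + (9) = 5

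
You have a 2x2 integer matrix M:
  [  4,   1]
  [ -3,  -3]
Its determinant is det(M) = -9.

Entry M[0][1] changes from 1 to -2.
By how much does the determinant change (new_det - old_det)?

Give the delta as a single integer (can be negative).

Cofactor C_01 = 3
Entry delta = -2 - 1 = -3
Det delta = entry_delta * cofactor = -3 * 3 = -9

Answer: -9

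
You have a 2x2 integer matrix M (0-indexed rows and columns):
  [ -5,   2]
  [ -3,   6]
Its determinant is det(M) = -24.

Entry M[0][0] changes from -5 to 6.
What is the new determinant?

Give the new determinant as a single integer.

Answer: 42

Derivation:
det is linear in row 0: changing M[0][0] by delta changes det by delta * cofactor(0,0).
Cofactor C_00 = (-1)^(0+0) * minor(0,0) = 6
Entry delta = 6 - -5 = 11
Det delta = 11 * 6 = 66
New det = -24 + 66 = 42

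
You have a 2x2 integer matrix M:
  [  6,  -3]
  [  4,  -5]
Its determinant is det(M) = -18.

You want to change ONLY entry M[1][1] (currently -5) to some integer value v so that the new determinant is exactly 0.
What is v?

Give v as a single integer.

Answer: -2

Derivation:
det is linear in entry M[1][1]: det = old_det + (v - -5) * C_11
Cofactor C_11 = 6
Want det = 0: -18 + (v - -5) * 6 = 0
  (v - -5) = 18 / 6 = 3
  v = -5 + (3) = -2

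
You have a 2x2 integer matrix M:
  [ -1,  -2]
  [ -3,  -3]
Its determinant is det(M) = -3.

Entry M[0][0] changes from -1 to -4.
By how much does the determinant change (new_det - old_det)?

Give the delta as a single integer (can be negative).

Answer: 9

Derivation:
Cofactor C_00 = -3
Entry delta = -4 - -1 = -3
Det delta = entry_delta * cofactor = -3 * -3 = 9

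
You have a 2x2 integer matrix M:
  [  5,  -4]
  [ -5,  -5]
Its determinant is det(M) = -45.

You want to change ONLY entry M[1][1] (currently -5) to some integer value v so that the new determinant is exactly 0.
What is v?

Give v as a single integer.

det is linear in entry M[1][1]: det = old_det + (v - -5) * C_11
Cofactor C_11 = 5
Want det = 0: -45 + (v - -5) * 5 = 0
  (v - -5) = 45 / 5 = 9
  v = -5 + (9) = 4

Answer: 4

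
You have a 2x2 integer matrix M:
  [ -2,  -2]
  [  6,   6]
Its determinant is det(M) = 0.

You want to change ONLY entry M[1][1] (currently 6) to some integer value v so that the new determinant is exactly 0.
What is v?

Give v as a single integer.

Answer: 6

Derivation:
det is linear in entry M[1][1]: det = old_det + (v - 6) * C_11
Cofactor C_11 = -2
Want det = 0: 0 + (v - 6) * -2 = 0
  (v - 6) = 0 / -2 = 0
  v = 6 + (0) = 6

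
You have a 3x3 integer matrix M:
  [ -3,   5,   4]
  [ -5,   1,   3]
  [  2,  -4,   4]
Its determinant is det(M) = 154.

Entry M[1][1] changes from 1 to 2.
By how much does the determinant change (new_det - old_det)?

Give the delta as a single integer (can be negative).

Cofactor C_11 = -20
Entry delta = 2 - 1 = 1
Det delta = entry_delta * cofactor = 1 * -20 = -20

Answer: -20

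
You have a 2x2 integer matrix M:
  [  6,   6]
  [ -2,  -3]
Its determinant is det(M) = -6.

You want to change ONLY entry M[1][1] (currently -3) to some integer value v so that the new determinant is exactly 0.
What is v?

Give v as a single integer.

Answer: -2

Derivation:
det is linear in entry M[1][1]: det = old_det + (v - -3) * C_11
Cofactor C_11 = 6
Want det = 0: -6 + (v - -3) * 6 = 0
  (v - -3) = 6 / 6 = 1
  v = -3 + (1) = -2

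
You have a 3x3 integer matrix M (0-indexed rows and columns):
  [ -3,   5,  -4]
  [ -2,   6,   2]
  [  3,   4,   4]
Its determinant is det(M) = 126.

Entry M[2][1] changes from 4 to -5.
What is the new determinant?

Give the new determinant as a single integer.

Answer: 0

Derivation:
det is linear in row 2: changing M[2][1] by delta changes det by delta * cofactor(2,1).
Cofactor C_21 = (-1)^(2+1) * minor(2,1) = 14
Entry delta = -5 - 4 = -9
Det delta = -9 * 14 = -126
New det = 126 + -126 = 0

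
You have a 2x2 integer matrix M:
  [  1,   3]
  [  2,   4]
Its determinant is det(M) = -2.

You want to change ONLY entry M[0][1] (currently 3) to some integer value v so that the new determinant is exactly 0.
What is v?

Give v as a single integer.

det is linear in entry M[0][1]: det = old_det + (v - 3) * C_01
Cofactor C_01 = -2
Want det = 0: -2 + (v - 3) * -2 = 0
  (v - 3) = 2 / -2 = -1
  v = 3 + (-1) = 2

Answer: 2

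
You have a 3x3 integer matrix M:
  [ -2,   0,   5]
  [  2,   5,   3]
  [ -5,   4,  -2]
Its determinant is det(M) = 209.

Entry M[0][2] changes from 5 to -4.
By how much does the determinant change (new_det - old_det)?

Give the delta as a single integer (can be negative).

Cofactor C_02 = 33
Entry delta = -4 - 5 = -9
Det delta = entry_delta * cofactor = -9 * 33 = -297

Answer: -297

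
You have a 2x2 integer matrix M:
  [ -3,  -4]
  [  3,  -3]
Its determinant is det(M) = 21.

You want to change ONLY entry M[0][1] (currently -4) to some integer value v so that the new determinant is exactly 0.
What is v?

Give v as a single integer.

det is linear in entry M[0][1]: det = old_det + (v - -4) * C_01
Cofactor C_01 = -3
Want det = 0: 21 + (v - -4) * -3 = 0
  (v - -4) = -21 / -3 = 7
  v = -4 + (7) = 3

Answer: 3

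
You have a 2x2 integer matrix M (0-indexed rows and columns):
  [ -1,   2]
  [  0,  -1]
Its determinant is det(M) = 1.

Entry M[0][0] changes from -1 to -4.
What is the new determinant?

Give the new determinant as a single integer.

Answer: 4

Derivation:
det is linear in row 0: changing M[0][0] by delta changes det by delta * cofactor(0,0).
Cofactor C_00 = (-1)^(0+0) * minor(0,0) = -1
Entry delta = -4 - -1 = -3
Det delta = -3 * -1 = 3
New det = 1 + 3 = 4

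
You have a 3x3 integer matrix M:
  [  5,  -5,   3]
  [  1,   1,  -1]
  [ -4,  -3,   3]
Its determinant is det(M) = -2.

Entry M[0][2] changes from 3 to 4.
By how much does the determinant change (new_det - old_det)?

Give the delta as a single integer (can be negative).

Cofactor C_02 = 1
Entry delta = 4 - 3 = 1
Det delta = entry_delta * cofactor = 1 * 1 = 1

Answer: 1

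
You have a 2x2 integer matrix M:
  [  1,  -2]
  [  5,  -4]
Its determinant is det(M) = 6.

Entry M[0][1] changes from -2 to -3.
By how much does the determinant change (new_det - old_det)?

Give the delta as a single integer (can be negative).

Answer: 5

Derivation:
Cofactor C_01 = -5
Entry delta = -3 - -2 = -1
Det delta = entry_delta * cofactor = -1 * -5 = 5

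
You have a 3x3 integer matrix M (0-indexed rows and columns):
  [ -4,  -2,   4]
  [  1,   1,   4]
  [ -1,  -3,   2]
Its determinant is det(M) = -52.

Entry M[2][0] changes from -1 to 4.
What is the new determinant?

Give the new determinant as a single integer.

det is linear in row 2: changing M[2][0] by delta changes det by delta * cofactor(2,0).
Cofactor C_20 = (-1)^(2+0) * minor(2,0) = -12
Entry delta = 4 - -1 = 5
Det delta = 5 * -12 = -60
New det = -52 + -60 = -112

Answer: -112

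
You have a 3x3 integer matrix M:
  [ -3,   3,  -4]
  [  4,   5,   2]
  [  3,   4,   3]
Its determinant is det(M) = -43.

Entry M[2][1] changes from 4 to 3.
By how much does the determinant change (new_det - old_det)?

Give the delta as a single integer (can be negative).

Cofactor C_21 = -10
Entry delta = 3 - 4 = -1
Det delta = entry_delta * cofactor = -1 * -10 = 10

Answer: 10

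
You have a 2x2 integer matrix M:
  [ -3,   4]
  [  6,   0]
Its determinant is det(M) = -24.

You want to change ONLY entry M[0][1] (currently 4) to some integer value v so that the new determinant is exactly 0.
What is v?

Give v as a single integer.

det is linear in entry M[0][1]: det = old_det + (v - 4) * C_01
Cofactor C_01 = -6
Want det = 0: -24 + (v - 4) * -6 = 0
  (v - 4) = 24 / -6 = -4
  v = 4 + (-4) = 0

Answer: 0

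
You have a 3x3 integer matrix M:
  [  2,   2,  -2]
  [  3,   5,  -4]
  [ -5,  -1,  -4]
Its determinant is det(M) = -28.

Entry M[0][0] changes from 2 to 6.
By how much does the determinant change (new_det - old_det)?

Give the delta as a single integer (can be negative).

Cofactor C_00 = -24
Entry delta = 6 - 2 = 4
Det delta = entry_delta * cofactor = 4 * -24 = -96

Answer: -96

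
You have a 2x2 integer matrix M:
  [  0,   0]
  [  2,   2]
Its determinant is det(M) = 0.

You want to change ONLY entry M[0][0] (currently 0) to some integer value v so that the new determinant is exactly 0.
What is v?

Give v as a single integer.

det is linear in entry M[0][0]: det = old_det + (v - 0) * C_00
Cofactor C_00 = 2
Want det = 0: 0 + (v - 0) * 2 = 0
  (v - 0) = 0 / 2 = 0
  v = 0 + (0) = 0

Answer: 0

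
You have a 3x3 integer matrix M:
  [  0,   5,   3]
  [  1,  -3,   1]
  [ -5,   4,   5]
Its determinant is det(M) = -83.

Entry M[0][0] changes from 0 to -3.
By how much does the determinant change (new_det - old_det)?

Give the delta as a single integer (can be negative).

Cofactor C_00 = -19
Entry delta = -3 - 0 = -3
Det delta = entry_delta * cofactor = -3 * -19 = 57

Answer: 57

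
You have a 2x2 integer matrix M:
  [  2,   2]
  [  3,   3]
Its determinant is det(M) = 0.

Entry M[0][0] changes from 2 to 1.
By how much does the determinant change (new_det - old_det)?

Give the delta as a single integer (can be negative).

Cofactor C_00 = 3
Entry delta = 1 - 2 = -1
Det delta = entry_delta * cofactor = -1 * 3 = -3

Answer: -3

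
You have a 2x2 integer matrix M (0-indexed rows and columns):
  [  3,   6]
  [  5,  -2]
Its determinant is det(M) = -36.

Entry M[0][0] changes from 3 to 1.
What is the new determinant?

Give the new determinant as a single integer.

Answer: -32

Derivation:
det is linear in row 0: changing M[0][0] by delta changes det by delta * cofactor(0,0).
Cofactor C_00 = (-1)^(0+0) * minor(0,0) = -2
Entry delta = 1 - 3 = -2
Det delta = -2 * -2 = 4
New det = -36 + 4 = -32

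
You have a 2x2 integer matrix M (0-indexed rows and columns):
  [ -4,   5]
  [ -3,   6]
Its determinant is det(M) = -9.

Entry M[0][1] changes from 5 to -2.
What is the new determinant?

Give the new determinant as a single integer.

det is linear in row 0: changing M[0][1] by delta changes det by delta * cofactor(0,1).
Cofactor C_01 = (-1)^(0+1) * minor(0,1) = 3
Entry delta = -2 - 5 = -7
Det delta = -7 * 3 = -21
New det = -9 + -21 = -30

Answer: -30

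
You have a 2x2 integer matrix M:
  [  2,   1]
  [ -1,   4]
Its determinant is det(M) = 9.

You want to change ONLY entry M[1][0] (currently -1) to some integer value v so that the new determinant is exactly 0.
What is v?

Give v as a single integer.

Answer: 8

Derivation:
det is linear in entry M[1][0]: det = old_det + (v - -1) * C_10
Cofactor C_10 = -1
Want det = 0: 9 + (v - -1) * -1 = 0
  (v - -1) = -9 / -1 = 9
  v = -1 + (9) = 8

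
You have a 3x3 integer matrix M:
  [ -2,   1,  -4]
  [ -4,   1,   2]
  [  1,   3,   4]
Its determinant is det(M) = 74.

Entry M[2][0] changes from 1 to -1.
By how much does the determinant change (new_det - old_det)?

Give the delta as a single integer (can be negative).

Cofactor C_20 = 6
Entry delta = -1 - 1 = -2
Det delta = entry_delta * cofactor = -2 * 6 = -12

Answer: -12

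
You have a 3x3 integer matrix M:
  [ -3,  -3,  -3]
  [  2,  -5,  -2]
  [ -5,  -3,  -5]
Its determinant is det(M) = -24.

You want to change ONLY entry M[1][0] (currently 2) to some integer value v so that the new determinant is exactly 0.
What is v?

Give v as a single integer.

det is linear in entry M[1][0]: det = old_det + (v - 2) * C_10
Cofactor C_10 = -6
Want det = 0: -24 + (v - 2) * -6 = 0
  (v - 2) = 24 / -6 = -4
  v = 2 + (-4) = -2

Answer: -2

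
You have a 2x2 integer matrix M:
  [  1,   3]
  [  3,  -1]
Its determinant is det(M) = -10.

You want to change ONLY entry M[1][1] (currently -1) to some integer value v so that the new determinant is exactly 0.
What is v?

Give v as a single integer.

det is linear in entry M[1][1]: det = old_det + (v - -1) * C_11
Cofactor C_11 = 1
Want det = 0: -10 + (v - -1) * 1 = 0
  (v - -1) = 10 / 1 = 10
  v = -1 + (10) = 9

Answer: 9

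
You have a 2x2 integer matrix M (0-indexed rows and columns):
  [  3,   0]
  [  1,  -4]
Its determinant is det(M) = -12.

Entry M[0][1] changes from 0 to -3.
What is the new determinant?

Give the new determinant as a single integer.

Answer: -9

Derivation:
det is linear in row 0: changing M[0][1] by delta changes det by delta * cofactor(0,1).
Cofactor C_01 = (-1)^(0+1) * minor(0,1) = -1
Entry delta = -3 - 0 = -3
Det delta = -3 * -1 = 3
New det = -12 + 3 = -9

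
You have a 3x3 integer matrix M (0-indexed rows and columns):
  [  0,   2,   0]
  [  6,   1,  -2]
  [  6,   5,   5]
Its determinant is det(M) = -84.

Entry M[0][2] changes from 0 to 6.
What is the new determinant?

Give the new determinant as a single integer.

det is linear in row 0: changing M[0][2] by delta changes det by delta * cofactor(0,2).
Cofactor C_02 = (-1)^(0+2) * minor(0,2) = 24
Entry delta = 6 - 0 = 6
Det delta = 6 * 24 = 144
New det = -84 + 144 = 60

Answer: 60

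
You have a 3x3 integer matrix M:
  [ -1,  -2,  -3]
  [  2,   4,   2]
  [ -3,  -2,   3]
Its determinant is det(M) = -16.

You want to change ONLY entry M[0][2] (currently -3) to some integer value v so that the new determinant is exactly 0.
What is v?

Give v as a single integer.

det is linear in entry M[0][2]: det = old_det + (v - -3) * C_02
Cofactor C_02 = 8
Want det = 0: -16 + (v - -3) * 8 = 0
  (v - -3) = 16 / 8 = 2
  v = -3 + (2) = -1

Answer: -1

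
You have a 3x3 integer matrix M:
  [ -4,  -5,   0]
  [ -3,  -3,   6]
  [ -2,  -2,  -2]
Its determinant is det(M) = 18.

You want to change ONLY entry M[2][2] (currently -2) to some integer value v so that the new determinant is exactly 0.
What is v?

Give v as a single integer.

Answer: 4

Derivation:
det is linear in entry M[2][2]: det = old_det + (v - -2) * C_22
Cofactor C_22 = -3
Want det = 0: 18 + (v - -2) * -3 = 0
  (v - -2) = -18 / -3 = 6
  v = -2 + (6) = 4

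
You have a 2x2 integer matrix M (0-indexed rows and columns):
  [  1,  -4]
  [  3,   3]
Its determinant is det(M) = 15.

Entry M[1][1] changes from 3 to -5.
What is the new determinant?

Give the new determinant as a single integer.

det is linear in row 1: changing M[1][1] by delta changes det by delta * cofactor(1,1).
Cofactor C_11 = (-1)^(1+1) * minor(1,1) = 1
Entry delta = -5 - 3 = -8
Det delta = -8 * 1 = -8
New det = 15 + -8 = 7

Answer: 7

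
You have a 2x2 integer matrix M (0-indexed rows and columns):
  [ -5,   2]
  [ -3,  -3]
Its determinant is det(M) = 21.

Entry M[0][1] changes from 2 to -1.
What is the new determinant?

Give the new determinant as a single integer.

det is linear in row 0: changing M[0][1] by delta changes det by delta * cofactor(0,1).
Cofactor C_01 = (-1)^(0+1) * minor(0,1) = 3
Entry delta = -1 - 2 = -3
Det delta = -3 * 3 = -9
New det = 21 + -9 = 12

Answer: 12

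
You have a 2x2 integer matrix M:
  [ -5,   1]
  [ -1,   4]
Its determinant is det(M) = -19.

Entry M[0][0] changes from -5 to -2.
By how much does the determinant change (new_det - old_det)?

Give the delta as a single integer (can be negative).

Answer: 12

Derivation:
Cofactor C_00 = 4
Entry delta = -2 - -5 = 3
Det delta = entry_delta * cofactor = 3 * 4 = 12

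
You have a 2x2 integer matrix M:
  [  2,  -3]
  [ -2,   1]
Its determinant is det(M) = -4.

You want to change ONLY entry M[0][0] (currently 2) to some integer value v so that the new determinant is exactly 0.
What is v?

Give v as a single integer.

det is linear in entry M[0][0]: det = old_det + (v - 2) * C_00
Cofactor C_00 = 1
Want det = 0: -4 + (v - 2) * 1 = 0
  (v - 2) = 4 / 1 = 4
  v = 2 + (4) = 6

Answer: 6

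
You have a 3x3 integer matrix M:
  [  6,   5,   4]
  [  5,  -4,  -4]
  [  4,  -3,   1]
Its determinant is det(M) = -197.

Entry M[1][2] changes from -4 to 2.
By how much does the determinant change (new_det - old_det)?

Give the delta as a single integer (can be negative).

Answer: 228

Derivation:
Cofactor C_12 = 38
Entry delta = 2 - -4 = 6
Det delta = entry_delta * cofactor = 6 * 38 = 228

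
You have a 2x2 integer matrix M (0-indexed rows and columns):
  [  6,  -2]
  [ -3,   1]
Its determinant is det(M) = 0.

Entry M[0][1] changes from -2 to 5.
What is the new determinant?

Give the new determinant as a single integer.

Answer: 21

Derivation:
det is linear in row 0: changing M[0][1] by delta changes det by delta * cofactor(0,1).
Cofactor C_01 = (-1)^(0+1) * minor(0,1) = 3
Entry delta = 5 - -2 = 7
Det delta = 7 * 3 = 21
New det = 0 + 21 = 21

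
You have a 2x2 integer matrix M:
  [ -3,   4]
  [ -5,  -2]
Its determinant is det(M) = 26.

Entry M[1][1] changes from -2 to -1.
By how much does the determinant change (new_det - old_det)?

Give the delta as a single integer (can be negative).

Cofactor C_11 = -3
Entry delta = -1 - -2 = 1
Det delta = entry_delta * cofactor = 1 * -3 = -3

Answer: -3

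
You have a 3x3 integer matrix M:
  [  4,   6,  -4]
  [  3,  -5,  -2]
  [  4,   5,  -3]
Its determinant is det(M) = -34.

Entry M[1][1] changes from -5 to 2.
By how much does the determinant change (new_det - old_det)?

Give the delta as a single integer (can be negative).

Answer: 28

Derivation:
Cofactor C_11 = 4
Entry delta = 2 - -5 = 7
Det delta = entry_delta * cofactor = 7 * 4 = 28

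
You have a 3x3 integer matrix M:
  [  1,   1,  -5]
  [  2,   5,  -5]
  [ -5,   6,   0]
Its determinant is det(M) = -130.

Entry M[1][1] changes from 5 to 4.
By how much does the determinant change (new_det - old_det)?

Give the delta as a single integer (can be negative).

Answer: 25

Derivation:
Cofactor C_11 = -25
Entry delta = 4 - 5 = -1
Det delta = entry_delta * cofactor = -1 * -25 = 25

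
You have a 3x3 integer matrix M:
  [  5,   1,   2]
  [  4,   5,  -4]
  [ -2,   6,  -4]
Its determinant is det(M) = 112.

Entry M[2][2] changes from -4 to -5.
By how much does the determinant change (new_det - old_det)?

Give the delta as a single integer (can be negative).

Answer: -21

Derivation:
Cofactor C_22 = 21
Entry delta = -5 - -4 = -1
Det delta = entry_delta * cofactor = -1 * 21 = -21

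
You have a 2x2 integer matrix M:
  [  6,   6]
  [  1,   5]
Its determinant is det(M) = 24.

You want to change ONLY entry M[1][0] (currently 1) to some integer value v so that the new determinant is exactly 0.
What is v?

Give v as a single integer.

Answer: 5

Derivation:
det is linear in entry M[1][0]: det = old_det + (v - 1) * C_10
Cofactor C_10 = -6
Want det = 0: 24 + (v - 1) * -6 = 0
  (v - 1) = -24 / -6 = 4
  v = 1 + (4) = 5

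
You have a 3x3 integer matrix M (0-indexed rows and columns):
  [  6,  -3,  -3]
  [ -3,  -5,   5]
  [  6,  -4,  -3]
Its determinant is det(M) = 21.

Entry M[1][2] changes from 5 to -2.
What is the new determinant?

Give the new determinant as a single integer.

Answer: -21

Derivation:
det is linear in row 1: changing M[1][2] by delta changes det by delta * cofactor(1,2).
Cofactor C_12 = (-1)^(1+2) * minor(1,2) = 6
Entry delta = -2 - 5 = -7
Det delta = -7 * 6 = -42
New det = 21 + -42 = -21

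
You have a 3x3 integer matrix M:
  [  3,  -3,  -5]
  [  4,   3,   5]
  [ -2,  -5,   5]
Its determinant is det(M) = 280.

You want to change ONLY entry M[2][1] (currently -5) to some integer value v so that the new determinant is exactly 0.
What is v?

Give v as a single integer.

det is linear in entry M[2][1]: det = old_det + (v - -5) * C_21
Cofactor C_21 = -35
Want det = 0: 280 + (v - -5) * -35 = 0
  (v - -5) = -280 / -35 = 8
  v = -5 + (8) = 3

Answer: 3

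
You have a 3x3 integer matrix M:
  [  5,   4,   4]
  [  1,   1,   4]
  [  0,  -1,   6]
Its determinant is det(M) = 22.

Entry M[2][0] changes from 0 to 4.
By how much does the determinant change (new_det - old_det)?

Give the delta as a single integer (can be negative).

Answer: 48

Derivation:
Cofactor C_20 = 12
Entry delta = 4 - 0 = 4
Det delta = entry_delta * cofactor = 4 * 12 = 48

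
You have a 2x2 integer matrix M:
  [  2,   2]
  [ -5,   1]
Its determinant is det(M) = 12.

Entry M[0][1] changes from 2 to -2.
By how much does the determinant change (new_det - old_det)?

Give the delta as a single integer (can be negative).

Answer: -20

Derivation:
Cofactor C_01 = 5
Entry delta = -2 - 2 = -4
Det delta = entry_delta * cofactor = -4 * 5 = -20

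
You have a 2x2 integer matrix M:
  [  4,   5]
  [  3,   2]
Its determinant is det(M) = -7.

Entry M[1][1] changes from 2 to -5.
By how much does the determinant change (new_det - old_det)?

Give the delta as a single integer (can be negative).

Cofactor C_11 = 4
Entry delta = -5 - 2 = -7
Det delta = entry_delta * cofactor = -7 * 4 = -28

Answer: -28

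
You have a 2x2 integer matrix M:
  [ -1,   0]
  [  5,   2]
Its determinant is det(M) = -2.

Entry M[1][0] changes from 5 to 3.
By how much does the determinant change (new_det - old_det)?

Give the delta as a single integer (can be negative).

Answer: 0

Derivation:
Cofactor C_10 = 0
Entry delta = 3 - 5 = -2
Det delta = entry_delta * cofactor = -2 * 0 = 0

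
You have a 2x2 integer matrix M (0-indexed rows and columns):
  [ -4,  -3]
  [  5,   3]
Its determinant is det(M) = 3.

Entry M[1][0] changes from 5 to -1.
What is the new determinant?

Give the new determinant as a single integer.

det is linear in row 1: changing M[1][0] by delta changes det by delta * cofactor(1,0).
Cofactor C_10 = (-1)^(1+0) * minor(1,0) = 3
Entry delta = -1 - 5 = -6
Det delta = -6 * 3 = -18
New det = 3 + -18 = -15

Answer: -15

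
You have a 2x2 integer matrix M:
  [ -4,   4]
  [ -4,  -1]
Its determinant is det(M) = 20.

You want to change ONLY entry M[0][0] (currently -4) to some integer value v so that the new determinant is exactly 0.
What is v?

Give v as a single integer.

det is linear in entry M[0][0]: det = old_det + (v - -4) * C_00
Cofactor C_00 = -1
Want det = 0: 20 + (v - -4) * -1 = 0
  (v - -4) = -20 / -1 = 20
  v = -4 + (20) = 16

Answer: 16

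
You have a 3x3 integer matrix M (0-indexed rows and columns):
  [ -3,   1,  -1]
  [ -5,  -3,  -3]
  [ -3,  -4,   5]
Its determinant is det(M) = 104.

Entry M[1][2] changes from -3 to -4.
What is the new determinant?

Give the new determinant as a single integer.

Answer: 119

Derivation:
det is linear in row 1: changing M[1][2] by delta changes det by delta * cofactor(1,2).
Cofactor C_12 = (-1)^(1+2) * minor(1,2) = -15
Entry delta = -4 - -3 = -1
Det delta = -1 * -15 = 15
New det = 104 + 15 = 119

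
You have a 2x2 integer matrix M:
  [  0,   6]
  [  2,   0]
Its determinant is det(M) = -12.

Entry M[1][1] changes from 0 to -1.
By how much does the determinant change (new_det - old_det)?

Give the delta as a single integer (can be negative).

Answer: 0

Derivation:
Cofactor C_11 = 0
Entry delta = -1 - 0 = -1
Det delta = entry_delta * cofactor = -1 * 0 = 0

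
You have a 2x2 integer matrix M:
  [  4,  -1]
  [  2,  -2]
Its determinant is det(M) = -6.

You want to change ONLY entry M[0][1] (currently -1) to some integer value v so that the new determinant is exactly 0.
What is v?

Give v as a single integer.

det is linear in entry M[0][1]: det = old_det + (v - -1) * C_01
Cofactor C_01 = -2
Want det = 0: -6 + (v - -1) * -2 = 0
  (v - -1) = 6 / -2 = -3
  v = -1 + (-3) = -4

Answer: -4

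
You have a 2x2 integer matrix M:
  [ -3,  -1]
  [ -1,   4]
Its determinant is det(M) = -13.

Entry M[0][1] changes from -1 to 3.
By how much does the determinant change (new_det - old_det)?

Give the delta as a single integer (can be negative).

Answer: 4

Derivation:
Cofactor C_01 = 1
Entry delta = 3 - -1 = 4
Det delta = entry_delta * cofactor = 4 * 1 = 4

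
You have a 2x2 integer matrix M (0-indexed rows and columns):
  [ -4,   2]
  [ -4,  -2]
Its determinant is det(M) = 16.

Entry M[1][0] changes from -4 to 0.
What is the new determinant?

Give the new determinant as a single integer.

det is linear in row 1: changing M[1][0] by delta changes det by delta * cofactor(1,0).
Cofactor C_10 = (-1)^(1+0) * minor(1,0) = -2
Entry delta = 0 - -4 = 4
Det delta = 4 * -2 = -8
New det = 16 + -8 = 8

Answer: 8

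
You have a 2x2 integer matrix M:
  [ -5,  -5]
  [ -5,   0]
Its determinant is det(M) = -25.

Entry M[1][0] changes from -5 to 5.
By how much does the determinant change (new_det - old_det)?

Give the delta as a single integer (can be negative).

Answer: 50

Derivation:
Cofactor C_10 = 5
Entry delta = 5 - -5 = 10
Det delta = entry_delta * cofactor = 10 * 5 = 50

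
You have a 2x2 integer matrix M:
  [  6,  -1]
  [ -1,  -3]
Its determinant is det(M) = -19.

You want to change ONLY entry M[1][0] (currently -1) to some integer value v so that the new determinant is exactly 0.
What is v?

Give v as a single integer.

Answer: 18

Derivation:
det is linear in entry M[1][0]: det = old_det + (v - -1) * C_10
Cofactor C_10 = 1
Want det = 0: -19 + (v - -1) * 1 = 0
  (v - -1) = 19 / 1 = 19
  v = -1 + (19) = 18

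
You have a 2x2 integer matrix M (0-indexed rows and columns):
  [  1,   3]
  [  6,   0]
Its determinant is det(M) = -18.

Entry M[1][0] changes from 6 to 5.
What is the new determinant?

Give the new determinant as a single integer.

Answer: -15

Derivation:
det is linear in row 1: changing M[1][0] by delta changes det by delta * cofactor(1,0).
Cofactor C_10 = (-1)^(1+0) * minor(1,0) = -3
Entry delta = 5 - 6 = -1
Det delta = -1 * -3 = 3
New det = -18 + 3 = -15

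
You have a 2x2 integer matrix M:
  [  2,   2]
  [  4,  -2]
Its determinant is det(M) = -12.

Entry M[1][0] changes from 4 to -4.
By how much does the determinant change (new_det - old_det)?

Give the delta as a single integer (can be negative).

Answer: 16

Derivation:
Cofactor C_10 = -2
Entry delta = -4 - 4 = -8
Det delta = entry_delta * cofactor = -8 * -2 = 16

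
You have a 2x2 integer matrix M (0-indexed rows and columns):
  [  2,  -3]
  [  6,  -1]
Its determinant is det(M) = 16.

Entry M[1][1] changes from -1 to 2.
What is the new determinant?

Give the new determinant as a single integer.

det is linear in row 1: changing M[1][1] by delta changes det by delta * cofactor(1,1).
Cofactor C_11 = (-1)^(1+1) * minor(1,1) = 2
Entry delta = 2 - -1 = 3
Det delta = 3 * 2 = 6
New det = 16 + 6 = 22

Answer: 22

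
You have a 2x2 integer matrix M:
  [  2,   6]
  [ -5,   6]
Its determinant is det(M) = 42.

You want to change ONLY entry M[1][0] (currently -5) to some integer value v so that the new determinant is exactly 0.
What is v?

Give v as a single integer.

det is linear in entry M[1][0]: det = old_det + (v - -5) * C_10
Cofactor C_10 = -6
Want det = 0: 42 + (v - -5) * -6 = 0
  (v - -5) = -42 / -6 = 7
  v = -5 + (7) = 2

Answer: 2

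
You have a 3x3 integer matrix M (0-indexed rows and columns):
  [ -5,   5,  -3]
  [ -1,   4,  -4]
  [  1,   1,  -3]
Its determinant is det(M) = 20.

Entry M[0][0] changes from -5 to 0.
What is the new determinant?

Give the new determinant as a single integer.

det is linear in row 0: changing M[0][0] by delta changes det by delta * cofactor(0,0).
Cofactor C_00 = (-1)^(0+0) * minor(0,0) = -8
Entry delta = 0 - -5 = 5
Det delta = 5 * -8 = -40
New det = 20 + -40 = -20

Answer: -20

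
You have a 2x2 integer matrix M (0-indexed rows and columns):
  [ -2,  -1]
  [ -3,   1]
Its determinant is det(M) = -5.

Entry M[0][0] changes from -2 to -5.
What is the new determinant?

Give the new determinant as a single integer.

det is linear in row 0: changing M[0][0] by delta changes det by delta * cofactor(0,0).
Cofactor C_00 = (-1)^(0+0) * minor(0,0) = 1
Entry delta = -5 - -2 = -3
Det delta = -3 * 1 = -3
New det = -5 + -3 = -8

Answer: -8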